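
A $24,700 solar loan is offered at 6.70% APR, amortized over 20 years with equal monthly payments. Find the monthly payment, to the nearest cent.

Monthly rate = 6.7%/12 = 0.0055833; payment = 24,700 × 0.0055833 / (1 − (1+0.0055833)^−240) = $187.08.

$187.08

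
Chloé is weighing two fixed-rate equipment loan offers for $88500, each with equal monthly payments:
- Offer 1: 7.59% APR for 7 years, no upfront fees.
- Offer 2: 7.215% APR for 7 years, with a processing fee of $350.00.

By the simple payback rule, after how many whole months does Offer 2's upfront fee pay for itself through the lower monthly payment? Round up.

Offer 1: monthly rate = 7.59%/12 = 0.0063250; payment = 88,500 × 0.0063250 / (1 − (1+0.0063250)^−84) = $1,361.37.
Offer 2: at 7.215% the monthly rate is 0.0060125, so the payment is 88,500 × 0.0060125 / (1 − 1.0060125^−84) = $1,345.02.
Monthly savings = $1,361.37 − $1,345.02 = $16.35.
Break-even = $350.00 / $16.35 = 21.41 → 22 months.

22 months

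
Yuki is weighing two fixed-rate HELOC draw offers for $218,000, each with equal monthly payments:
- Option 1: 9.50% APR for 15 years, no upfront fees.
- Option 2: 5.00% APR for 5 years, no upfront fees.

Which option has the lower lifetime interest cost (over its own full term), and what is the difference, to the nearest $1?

Option 1: at 9.50% the monthly rate is 0.0079167, so the payment is 218,000 × 0.0079167 / (1 − 1.0079167^−180) = $2,276.41.
Total interest on Option 1 = 180 × $2,276.41 − $218,000 = $191,753.80.
Option 2: monthly rate = 5%/12 = 0.0041667; payment = 218,000 × 0.0041667 / (1 − (1+0.0041667)^−60) = $4,113.93.
Total interest on Option 2 = 60 × $4,113.93 − $218,000 = $28,835.80.
Option 2 is lower by $162,918.00.

Option 2 by $162,918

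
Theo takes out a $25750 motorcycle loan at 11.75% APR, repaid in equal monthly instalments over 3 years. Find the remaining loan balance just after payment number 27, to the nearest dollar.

With monthly rate i = 11.75%/12 = 0.0097917, the balance after k of n payments is P · [(1+i)^n − (1+i)^k] / [(1+i)^n − 1].
(1+0.0097917)^36 = 1.42018253 and (1+0.0097917)^27 = 1.30094256, so the balance is 25,750 × (1.42018253 − 1.30094256) / (1.42018253 − 1) = $7,307.37.

$7,307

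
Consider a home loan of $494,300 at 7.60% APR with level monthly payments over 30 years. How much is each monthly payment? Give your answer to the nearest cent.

$3,490.13

At 7.60% the monthly rate is 0.0063333, so the payment is 494,300 × 0.0063333 / (1 − 1.0063333^−360) = $3,490.13.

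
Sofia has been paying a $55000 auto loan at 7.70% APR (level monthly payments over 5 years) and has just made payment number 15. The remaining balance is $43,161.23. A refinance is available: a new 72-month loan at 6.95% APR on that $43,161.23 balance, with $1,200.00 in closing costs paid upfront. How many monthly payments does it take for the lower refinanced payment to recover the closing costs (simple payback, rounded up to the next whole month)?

Current payment = 55,000 × 7.7%/12 / (1 − (1+0.0064167)^−60) = $1,107.32.
Refinanced payment = 43,161.23 × 0.0057917 / (1 − (1+0.0057917)^−72) = $734.82.
Monthly savings = $1,107.32 − $734.82 = $372.50.
Break-even = $1,200.00 / $372.50 = 3.22 → 4 months.

4 months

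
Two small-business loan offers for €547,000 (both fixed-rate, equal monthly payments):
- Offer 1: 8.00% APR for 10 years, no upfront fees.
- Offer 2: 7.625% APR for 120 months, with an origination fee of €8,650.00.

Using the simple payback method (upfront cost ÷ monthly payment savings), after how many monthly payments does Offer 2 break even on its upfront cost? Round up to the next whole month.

Offer 1: at 8.00% the monthly rate is 0.0066667, so the payment is 547,000 × 0.0066667 / (1 − 1.0066667^−120) = €6,636.62.
Offer 2: monthly rate = 7.625%/12 = 0.0063542; payment = 547,000 × 0.0063542 / (1 − (1+0.0063542)^−120) = €6,528.73.
Monthly savings = €6,636.62 − €6,528.73 = €107.89.
Break-even = €8,650.00 / €107.89 = 80.17 → 81 months.

81 months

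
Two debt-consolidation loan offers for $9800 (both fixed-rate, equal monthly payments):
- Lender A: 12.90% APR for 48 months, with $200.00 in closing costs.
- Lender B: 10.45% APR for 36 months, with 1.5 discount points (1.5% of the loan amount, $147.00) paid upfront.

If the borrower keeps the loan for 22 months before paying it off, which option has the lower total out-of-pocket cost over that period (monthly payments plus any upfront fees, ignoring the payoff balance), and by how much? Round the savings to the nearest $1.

Lender A: at 12.90% the monthly rate is 0.0107500, so the payment is 9,800 × 0.0107500 / (1 − 1.0107500^−48) = $262.42.
Lender B: at 10.45% the monthly rate is 0.0087083, so the payment is 9,800 × 0.0087083 / (1 − 1.0087083^−36) = $318.29.
Over 22 months: Lender A costs 22 × $262.42 + $200.00 = $5,973.24; Lender B costs 22 × $318.29 + $147.00 = $7,149.38.
Lender A is cheaper by $7,149.38 − $5,973.24 = $1,176.14.

Lender A by $1,176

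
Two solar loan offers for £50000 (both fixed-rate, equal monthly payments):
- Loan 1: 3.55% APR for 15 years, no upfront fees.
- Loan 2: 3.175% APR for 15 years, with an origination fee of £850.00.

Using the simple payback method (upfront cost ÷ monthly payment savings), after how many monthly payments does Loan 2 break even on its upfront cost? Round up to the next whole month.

Loan 1: at 3.55% the monthly rate is 0.0029583, so the payment is 50,000 × 0.0029583 / (1 − 1.0029583^−180) = £358.67.
Loan 2: at 3.175% the monthly rate is 0.0026458, so the payment is 50,000 × 0.0026458 / (1 − 1.0026458^−180) = £349.51.
Monthly savings = £358.67 − £349.51 = £9.16.
Break-even = £850.00 / £9.16 = 92.79 → 93 months.

93 months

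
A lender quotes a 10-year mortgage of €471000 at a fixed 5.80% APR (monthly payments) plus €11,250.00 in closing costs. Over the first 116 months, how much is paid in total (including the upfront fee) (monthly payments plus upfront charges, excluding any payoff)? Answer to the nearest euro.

Monthly rate = 5.8%/12 = 0.0048333; payment = 471,000 × 0.0048333 / (1 − (1+0.0048333)^−120) = €5,181.89.
Total outlay = 116 × €5,181.89 + €11,250.00 = €612,349.24.

€612,349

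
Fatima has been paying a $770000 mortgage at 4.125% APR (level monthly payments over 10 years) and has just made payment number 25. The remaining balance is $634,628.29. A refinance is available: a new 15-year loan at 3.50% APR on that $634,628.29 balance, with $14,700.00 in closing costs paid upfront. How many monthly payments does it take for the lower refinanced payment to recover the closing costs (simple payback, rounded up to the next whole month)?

Current payment = 770,000 × 4.125%/12 / (1 − (1+0.0034375)^−120) = $7,841.70.
Refinanced payment = 634,628.29 × 0.0029167 / (1 − (1+0.0029167)^−180) = $4,536.85.
Monthly savings = $7,841.70 − $4,536.85 = $3,304.85.
Break-even = $14,700.00 / $3,304.85 = 4.45 → 5 months.

5 months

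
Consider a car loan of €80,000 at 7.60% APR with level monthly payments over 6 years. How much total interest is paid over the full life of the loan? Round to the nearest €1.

€19,870

Monthly rate = 7.6%/12 = 0.0063333; payment = 80,000 × 0.0063333 / (1 − (1+0.0063333)^−72) = €1,387.09.
Total paid = 72 × €1,387.09 = €99,870.48; interest = €99,870.48 − €80,000 = €19,870.48.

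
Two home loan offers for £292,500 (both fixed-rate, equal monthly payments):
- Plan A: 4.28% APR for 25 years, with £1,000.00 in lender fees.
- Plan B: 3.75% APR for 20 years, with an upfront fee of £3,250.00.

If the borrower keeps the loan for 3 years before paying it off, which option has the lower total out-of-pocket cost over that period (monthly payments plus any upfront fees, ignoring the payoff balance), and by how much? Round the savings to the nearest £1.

Plan A by £7,459

Plan A: at 4.28% the monthly rate is 0.0035667, so the payment is 292,500 × 0.0035667 / (1 − 1.0035667^−300) = £1,589.50.
Plan B: at 3.75% the monthly rate is 0.0031250, so the payment is 292,500 × 0.0031250 / (1 − 1.0031250^−240) = £1,734.20.
Over 36 months: Plan A costs 36 × £1,589.50 + £1,000.00 = £58,222.00; Plan B costs 36 × £1,734.20 + £3,250.00 = £65,681.20.
Plan A is cheaper by £65,681.20 − £58,222.00 = £7,459.20.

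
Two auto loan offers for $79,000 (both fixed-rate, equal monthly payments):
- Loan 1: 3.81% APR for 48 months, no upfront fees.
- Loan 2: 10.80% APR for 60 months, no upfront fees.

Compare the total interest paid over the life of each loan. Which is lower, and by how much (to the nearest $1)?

Loan 1: monthly rate = 3.81%/12 = 0.0031750; payment = 79,000 × 0.0031750 / (1 − (1+0.0031750)^−48) = $1,777.04.
Total interest on Loan 1 = 48 × $1,777.04 − $79,000 = $6,297.92.
Loan 2: monthly rate = 10.8%/12 = 0.0090000; payment = 79,000 × 0.0090000 / (1 − (1+0.0090000)^−60) = $1,709.78.
Total interest on Loan 2 = 60 × $1,709.78 − $79,000 = $23,586.80.
Loan 1 is lower by $17,288.88.

Loan 1 by $17,289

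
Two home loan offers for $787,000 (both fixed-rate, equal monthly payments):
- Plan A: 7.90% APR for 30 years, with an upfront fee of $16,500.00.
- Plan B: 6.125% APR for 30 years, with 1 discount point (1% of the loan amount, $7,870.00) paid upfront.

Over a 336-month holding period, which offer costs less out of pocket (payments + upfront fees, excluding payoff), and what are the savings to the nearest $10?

Plan A: at 7.90% the monthly rate is 0.0065833, so the payment is 787,000 × 0.0065833 / (1 − 1.0065833^−360) = $5,719.96.
Plan B: at 6.125% the monthly rate is 0.0051042, so the payment is 787,000 × 0.0051042 / (1 − 1.0051042^−360) = $4,781.89.
Over 336 months: Plan A costs 336 × $5,719.96 + $16,500.00 = $1,938,406.56; Plan B costs 336 × $4,781.89 + $7,870.00 = $1,614,585.04.
Plan B is cheaper by $1,938,406.56 − $1,614,585.04 = $323,821.52.

Plan B by $323,820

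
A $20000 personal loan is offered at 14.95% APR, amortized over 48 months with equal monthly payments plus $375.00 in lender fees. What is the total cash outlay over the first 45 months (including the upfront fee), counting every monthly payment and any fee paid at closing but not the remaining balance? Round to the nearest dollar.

$25,400

At 14.95% the monthly rate is 0.0124583, so the payment is 20,000 × 0.0124583 / (1 − 1.0124583^−48) = $556.11.
Total outlay = 45 × $556.11 + $375.00 = $25,399.95.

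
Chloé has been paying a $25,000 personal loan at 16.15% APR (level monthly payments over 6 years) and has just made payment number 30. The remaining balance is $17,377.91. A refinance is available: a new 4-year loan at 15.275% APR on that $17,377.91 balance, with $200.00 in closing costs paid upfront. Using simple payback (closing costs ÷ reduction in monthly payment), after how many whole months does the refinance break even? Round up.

Current payment = 25,000 × 16.15%/12 / (1 − (1+0.0134583)^−72) = $544.36.
Refinanced payment = 17,377.91 × 0.0127292 / (1 − (1+0.0127292)^−48) = $486.07.
Monthly savings = $544.36 − $486.07 = $58.29.
Break-even = $200.00 / $58.29 = 3.43 → 4 months.

4 months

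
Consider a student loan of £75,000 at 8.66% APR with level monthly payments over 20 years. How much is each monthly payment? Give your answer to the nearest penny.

At 8.66% the monthly rate is 0.0072167, so the payment is 75,000 × 0.0072167 / (1 − 1.0072167^−240) = £658.48.

£658.48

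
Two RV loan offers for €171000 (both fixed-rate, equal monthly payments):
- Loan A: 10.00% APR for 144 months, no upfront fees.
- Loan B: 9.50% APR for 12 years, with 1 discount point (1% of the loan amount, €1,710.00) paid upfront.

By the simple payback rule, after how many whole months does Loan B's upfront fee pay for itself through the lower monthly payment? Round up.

Loan A: monthly rate = 10%/12 = 0.0083333; payment = 171,000 × 0.0083333 / (1 − (1+0.0083333)^−144) = €2,043.58.
Loan B: at 9.50% the monthly rate is 0.0079167, so the payment is 171,000 × 0.0079167 / (1 − 1.0079167^−144) = €1,994.50.
Monthly savings = €2,043.58 − €1,994.50 = €49.08.
Break-even = €1,710.00 / €49.08 = 34.84 → 35 months.

35 months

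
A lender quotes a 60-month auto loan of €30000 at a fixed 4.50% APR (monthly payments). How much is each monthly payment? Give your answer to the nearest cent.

Monthly rate = 4.5%/12 = 0.0037500; payment = 30,000 × 0.0037500 / (1 − (1+0.0037500)^−60) = €559.29.

€559.29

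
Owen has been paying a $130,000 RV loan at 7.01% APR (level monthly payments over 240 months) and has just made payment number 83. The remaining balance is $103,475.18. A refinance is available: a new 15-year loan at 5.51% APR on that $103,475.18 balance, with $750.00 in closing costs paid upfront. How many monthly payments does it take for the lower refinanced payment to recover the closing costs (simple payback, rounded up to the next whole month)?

5 months

Current payment = 130,000 × 7.01%/12 / (1 − (1+0.0058417)^−240) = $1,008.67.
Refinanced payment = 103,475.18 × 0.0045917 / (1 − (1+0.0045917)^−180) = $846.03.
Monthly savings = $1,008.67 − $846.03 = $162.64.
Break-even = $750.00 / $162.64 = 4.61 → 5 months.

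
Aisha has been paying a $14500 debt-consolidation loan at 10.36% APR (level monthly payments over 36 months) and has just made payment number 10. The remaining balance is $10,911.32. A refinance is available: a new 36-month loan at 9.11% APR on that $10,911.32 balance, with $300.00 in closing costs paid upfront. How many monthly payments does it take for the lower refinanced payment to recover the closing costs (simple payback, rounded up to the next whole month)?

Current payment = 14,500 × 10.36%/12 / (1 − (1+0.0086333)^−36) = $470.33.
Refinanced payment = 10,911.32 × 0.0075917 / (1 − (1+0.0075917)^−36) = $347.54.
Monthly savings = $470.33 − $347.54 = $122.79.
Break-even = $300.00 / $122.79 = 2.44 → 3 months.

3 months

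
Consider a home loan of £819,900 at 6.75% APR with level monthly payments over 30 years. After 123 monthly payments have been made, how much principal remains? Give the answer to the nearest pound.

£695,208

With monthly rate i = 6.75%/12 = 0.0056250, the balance after k of n payments is P · [(1+i)^n − (1+i)^k] / [(1+i)^n − 1].
(1+0.0056250)^360 = 7.53324548 and (1+0.0056250)^123 = 1.99358867, so the balance is 819,900 × (7.53324548 − 1.99358867) / (7.53324548 − 1) = £695,208.01.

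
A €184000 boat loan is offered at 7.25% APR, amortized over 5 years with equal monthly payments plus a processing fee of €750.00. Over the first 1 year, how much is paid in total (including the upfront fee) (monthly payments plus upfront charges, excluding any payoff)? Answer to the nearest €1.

€44,732

At 7.25% the monthly rate is 0.0060417, so the payment is 184,000 × 0.0060417 / (1 − 1.0060417^−60) = €3,665.16.
Total outlay = 12 × €3,665.16 + €750.00 = €44,731.92.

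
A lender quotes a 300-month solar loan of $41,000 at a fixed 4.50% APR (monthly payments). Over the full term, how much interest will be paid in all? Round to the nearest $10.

$27,370

At 4.50% the monthly rate is 0.0037500, so the payment is 41,000 × 0.0037500 / (1 − 1.0037500^−300) = $227.89.
Total paid = 300 × $227.89 = $68,367.00; interest = $68,367.00 − $41,000 = $27,367.00.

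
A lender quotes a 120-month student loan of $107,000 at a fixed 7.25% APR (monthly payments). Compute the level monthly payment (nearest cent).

$1,256.19

At 7.25% the monthly rate is 0.0060417, so the payment is 107,000 × 0.0060417 / (1 − 1.0060417^−120) = $1,256.19.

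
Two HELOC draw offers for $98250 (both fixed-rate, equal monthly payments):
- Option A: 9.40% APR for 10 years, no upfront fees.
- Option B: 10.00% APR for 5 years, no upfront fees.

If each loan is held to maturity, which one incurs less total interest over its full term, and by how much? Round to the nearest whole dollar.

Option B by $26,664

Option A: monthly rate = 9.4%/12 = 0.0078333; payment = 98,250 × 0.0078333 / (1 − (1+0.0078333)^−120) = $1,265.96.
Total interest on Option A = 120 × $1,265.96 − $98,250 = $53,665.20.
Option B: monthly rate = 10%/12 = 0.0083333; payment = 98,250 × 0.0083333 / (1 − (1+0.0083333)^−60) = $2,087.52.
Total interest on Option B = 60 × $2,087.52 − $98,250 = $27,001.20.
Option B is lower by $26,664.00.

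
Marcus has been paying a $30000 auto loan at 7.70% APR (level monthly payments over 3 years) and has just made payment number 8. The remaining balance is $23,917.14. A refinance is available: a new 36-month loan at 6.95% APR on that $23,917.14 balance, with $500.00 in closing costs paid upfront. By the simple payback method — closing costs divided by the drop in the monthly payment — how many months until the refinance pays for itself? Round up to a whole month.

3 months

Current payment = 30,000 × 7.7%/12 / (1 − (1+0.0064167)^−36) = $935.94.
Refinanced payment = 23,917.14 × 0.0057917 / (1 − (1+0.0057917)^−36) = $737.95.
Monthly savings = $935.94 − $737.95 = $197.99.
Break-even = $500.00 / $197.99 = 2.53 → 3 months.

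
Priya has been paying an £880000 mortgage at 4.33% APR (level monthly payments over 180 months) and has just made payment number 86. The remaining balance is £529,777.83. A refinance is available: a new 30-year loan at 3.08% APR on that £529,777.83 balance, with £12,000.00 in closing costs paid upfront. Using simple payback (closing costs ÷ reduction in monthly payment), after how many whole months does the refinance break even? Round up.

3 months

Current payment = 880,000 × 4.33%/12 / (1 − (1+0.0036083)^−180) = £6,655.74.
Refinanced payment = 529,777.83 × 0.0025667 / (1 − (1+0.0025667)^−360) = £2,256.49.
Monthly savings = £6,655.74 − £2,256.49 = £4,399.25.
Break-even = £12,000.00 / £4,399.25 = 2.73 → 3 months.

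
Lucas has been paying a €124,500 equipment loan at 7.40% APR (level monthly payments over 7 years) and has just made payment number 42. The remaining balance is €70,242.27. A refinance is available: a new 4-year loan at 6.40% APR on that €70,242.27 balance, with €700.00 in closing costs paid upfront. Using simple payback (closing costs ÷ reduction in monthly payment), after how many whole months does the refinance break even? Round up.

Current payment = 124,500 × 7.4%/12 / (1 − (1+0.0061667)^−84) = €1,903.48.
Refinanced payment = 70,242.27 × 0.0053333 / (1 − (1+0.0053333)^−48) = €1,662.55.
Monthly savings = €1,903.48 − €1,662.55 = €240.93.
Break-even = €700.00 / €240.93 = 2.91 → 3 months.

3 months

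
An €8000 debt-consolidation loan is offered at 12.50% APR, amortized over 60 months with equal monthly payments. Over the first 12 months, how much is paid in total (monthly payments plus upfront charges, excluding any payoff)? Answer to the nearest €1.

€2,160

At 12.50% the monthly rate is 0.0104167, so the payment is 8,000 × 0.0104167 / (1 − 1.0104167^−60) = €179.98.
Total outlay = 12 × €179.98 = €2,159.76.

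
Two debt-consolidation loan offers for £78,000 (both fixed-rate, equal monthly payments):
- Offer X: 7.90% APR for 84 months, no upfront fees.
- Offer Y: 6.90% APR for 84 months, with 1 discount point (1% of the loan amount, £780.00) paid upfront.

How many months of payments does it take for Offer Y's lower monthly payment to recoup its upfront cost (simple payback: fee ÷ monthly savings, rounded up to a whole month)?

21 months

Offer X: at 7.90% the monthly rate is 0.0065833, so the payment is 78,000 × 0.0065833 / (1 − 1.0065833^−84) = £1,211.84.
Offer Y: at 6.90% the monthly rate is 0.0057500, so the payment is 78,000 × 0.0057500 / (1 − 1.0057500^−84) = £1,173.42.
Monthly savings = £1,211.84 − £1,173.42 = £38.42.
Break-even = £780.00 / £38.42 = 20.30 → 21 months.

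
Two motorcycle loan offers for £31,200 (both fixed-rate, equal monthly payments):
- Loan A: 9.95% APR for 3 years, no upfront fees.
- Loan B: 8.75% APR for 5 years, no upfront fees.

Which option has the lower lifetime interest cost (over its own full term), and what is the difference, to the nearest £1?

Loan A by £2,417

Loan A: monthly rate = 9.95%/12 = 0.0082917; payment = 31,200 × 0.0082917 / (1 − (1+0.0082917)^−36) = £1,006.00.
Total interest on Loan A = 36 × £1,006.00 − £31,200 = £5,016.00.
Loan B: monthly rate = 8.75%/12 = 0.0072917; payment = 31,200 × 0.0072917 / (1 − (1+0.0072917)^−60) = £643.88.
Total interest on Loan B = 60 × £643.88 − £31,200 = £7,432.80.
Loan A is lower by £2,416.80.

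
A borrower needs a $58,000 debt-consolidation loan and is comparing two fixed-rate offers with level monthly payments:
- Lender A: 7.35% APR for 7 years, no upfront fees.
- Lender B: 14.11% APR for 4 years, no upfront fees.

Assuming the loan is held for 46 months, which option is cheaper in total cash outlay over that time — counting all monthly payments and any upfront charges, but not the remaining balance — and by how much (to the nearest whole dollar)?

Lender A: at 7.35% the monthly rate is 0.0061250, so the payment is 58,000 × 0.0061250 / (1 − 1.0061250^−84) = $885.33.
Lender B: monthly rate = 14.11%/12 = 0.0117583; payment = 58,000 × 0.0117583 / (1 − (1+0.0117583)^−48) = $1,588.14.
Over 46 months: Lender A costs 46 × $885.33 = $40,725.18; Lender B costs 46 × $1,588.14 = $73,054.44.
Lender A is cheaper by $73,054.44 − $40,725.18 = $32,329.26.

Lender A by $32,329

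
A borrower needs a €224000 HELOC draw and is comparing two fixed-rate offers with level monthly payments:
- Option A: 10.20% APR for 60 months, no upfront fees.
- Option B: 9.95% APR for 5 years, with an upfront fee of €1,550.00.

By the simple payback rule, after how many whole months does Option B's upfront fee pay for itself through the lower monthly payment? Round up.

Option A: monthly rate = 10.2%/12 = 0.0085000; payment = 224,000 × 0.0085000 / (1 − (1+0.0085000)^−60) = €4,781.41.
Option B: monthly rate = 9.95%/12 = 0.0082917; payment = 224,000 × 0.0082917 / (1 − (1+0.0082917)^−60) = €4,753.83.
Monthly savings = €4,781.41 − €4,753.83 = €27.58.
Break-even = €1,550.00 / €27.58 = 56.20 → 57 months.

57 months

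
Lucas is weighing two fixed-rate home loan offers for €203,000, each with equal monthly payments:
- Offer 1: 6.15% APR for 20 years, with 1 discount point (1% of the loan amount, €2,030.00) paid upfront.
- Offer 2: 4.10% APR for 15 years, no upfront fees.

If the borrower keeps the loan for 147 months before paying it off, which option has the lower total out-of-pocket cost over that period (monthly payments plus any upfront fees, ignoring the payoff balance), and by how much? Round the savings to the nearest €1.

Offer 1: at 6.15% the monthly rate is 0.0051250, so the payment is 203,000 × 0.0051250 / (1 − 1.0051250^−240) = €1,471.98.
Offer 2: monthly rate = 4.1%/12 = 0.0034167; payment = 203,000 × 0.0034167 / (1 − (1+0.0034167)^−180) = €1,511.76.
Over 147 months: Offer 1 costs 147 × €1,471.98 + €2,030.00 = €218,411.06; Offer 2 costs 147 × €1,511.76 = €222,228.72.
Offer 1 is cheaper by €222,228.72 − €218,411.06 = €3,817.66.

Offer 1 by €3,818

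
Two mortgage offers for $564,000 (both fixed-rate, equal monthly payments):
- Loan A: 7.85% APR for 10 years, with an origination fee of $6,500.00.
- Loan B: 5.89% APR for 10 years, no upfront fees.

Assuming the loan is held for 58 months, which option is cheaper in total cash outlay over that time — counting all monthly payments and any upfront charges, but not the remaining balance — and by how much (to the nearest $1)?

Loan A: monthly rate = 7.85%/12 = 0.0065417; payment = 564,000 × 0.0065417 / (1 − (1+0.0065417)^−120) = $6,798.26.
Loan B: monthly rate = 5.89%/12 = 0.0049083; payment = 564,000 × 0.0049083 / (1 − (1+0.0049083)^−120) = $6,230.45.
Over 58 months: Loan A costs 58 × $6,798.26 + $6,500.00 = $400,799.08; Loan B costs 58 × $6,230.45 = $361,366.10.
Loan B is cheaper by $400,799.08 − $361,366.10 = $39,432.98.

Loan B by $39,433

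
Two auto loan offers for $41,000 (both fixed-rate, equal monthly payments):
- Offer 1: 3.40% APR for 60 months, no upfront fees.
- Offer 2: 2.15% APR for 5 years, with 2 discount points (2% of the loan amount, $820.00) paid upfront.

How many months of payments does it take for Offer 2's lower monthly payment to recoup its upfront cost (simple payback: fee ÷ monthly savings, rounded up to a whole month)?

37 months

Offer 1: at 3.40% the monthly rate is 0.0028333, so the payment is 41,000 × 0.0028333 / (1 − 1.0028333^−60) = $744.03.
Offer 2: at 2.15% the monthly rate is 0.0017917, so the payment is 41,000 × 0.0017917 / (1 − 1.0017917^−60) = $721.33.
Monthly savings = $744.03 − $721.33 = $22.70.
Break-even = $820.00 / $22.70 = 36.12 → 37 months.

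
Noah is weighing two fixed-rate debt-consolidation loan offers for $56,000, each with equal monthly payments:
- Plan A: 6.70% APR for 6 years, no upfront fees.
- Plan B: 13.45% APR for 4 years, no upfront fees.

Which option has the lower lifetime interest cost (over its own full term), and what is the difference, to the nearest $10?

Plan A: at 6.70% the monthly rate is 0.0055833, so the payment is 56,000 × 0.0055833 / (1 − 1.0055833^−72) = $946.70.
Total interest on Plan A = 72 × $946.70 − $56,000 = $12,162.40.
Plan B: monthly rate = 13.45%/12 = 0.0112083; payment = 56,000 × 0.0112083 / (1 − (1+0.0112083)^−48) = $1,514.88.
Total interest on Plan B = 48 × $1,514.88 − $56,000 = $16,714.24.
Plan A is lower by $4,551.84.

Plan A by $4,550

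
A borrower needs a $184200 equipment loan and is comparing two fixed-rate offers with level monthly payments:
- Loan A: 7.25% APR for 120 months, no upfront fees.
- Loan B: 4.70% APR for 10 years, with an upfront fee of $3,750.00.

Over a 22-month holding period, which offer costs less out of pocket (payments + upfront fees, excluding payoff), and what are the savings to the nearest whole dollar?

Loan B by $1,435

Loan A: at 7.25% the monthly rate is 0.0060417, so the payment is 184,200 × 0.0060417 / (1 − 1.0060417^−120) = $2,162.53.
Loan B: monthly rate = 4.7%/12 = 0.0039167; payment = 184,200 × 0.0039167 / (1 − (1+0.0039167)^−120) = $1,926.83.
Over 22 months: Loan A costs 22 × $2,162.53 = $47,575.66; Loan B costs 22 × $1,926.83 + $3,750.00 = $46,140.26.
Loan B is cheaper by $47,575.66 − $46,140.26 = $1,435.40.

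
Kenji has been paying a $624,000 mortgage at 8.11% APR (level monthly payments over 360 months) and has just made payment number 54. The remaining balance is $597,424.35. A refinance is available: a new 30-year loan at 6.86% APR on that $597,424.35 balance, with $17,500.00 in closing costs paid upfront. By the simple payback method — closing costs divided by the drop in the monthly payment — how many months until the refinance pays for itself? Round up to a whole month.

Current payment = 624,000 × 8.11%/12 / (1 − (1+0.0067583)^−360) = $4,626.63.
Refinanced payment = 597,424.35 × 0.0057167 / (1 − (1+0.0057167)^−360) = $3,918.67.
Monthly savings = $4,626.63 − $3,918.67 = $707.96.
Break-even = $17,500.00 / $707.96 = 24.72 → 25 months.

25 months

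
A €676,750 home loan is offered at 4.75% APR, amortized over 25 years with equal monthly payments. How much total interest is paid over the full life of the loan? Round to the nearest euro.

€480,731

At 4.75% the monthly rate is 0.0039583, so the payment is 676,750 × 0.0039583 / (1 − 1.0039583^−300) = €3,858.27.
Total paid = 300 × €3,858.27 = €1,157,481.00; interest = €1,157,481.00 − €676,750 = €480,731.00.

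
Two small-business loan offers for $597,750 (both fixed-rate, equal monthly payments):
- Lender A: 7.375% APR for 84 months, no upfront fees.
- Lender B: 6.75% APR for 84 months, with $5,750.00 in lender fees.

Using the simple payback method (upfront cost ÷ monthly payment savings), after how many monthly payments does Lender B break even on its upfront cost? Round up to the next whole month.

32 months

Lender A: monthly rate = 7.375%/12 = 0.0061458; payment = 597,750 × 0.0061458 / (1 − (1+0.0061458)^−84) = $9,131.62.
Lender B: at 6.75% the monthly rate is 0.0056250, so the payment is 597,750 × 0.0056250 / (1 − 1.0056250^−84) = $8,948.77.
Monthly savings = $9,131.62 − $8,948.77 = $182.85.
Break-even = $5,750.00 / $182.85 = 31.45 → 32 months.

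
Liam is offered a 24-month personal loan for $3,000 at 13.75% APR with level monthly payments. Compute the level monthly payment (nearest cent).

$143.68

Monthly rate = 13.75%/12 = 0.0114583; payment = 3,000 × 0.0114583 / (1 − (1+0.0114583)^−24) = $143.68.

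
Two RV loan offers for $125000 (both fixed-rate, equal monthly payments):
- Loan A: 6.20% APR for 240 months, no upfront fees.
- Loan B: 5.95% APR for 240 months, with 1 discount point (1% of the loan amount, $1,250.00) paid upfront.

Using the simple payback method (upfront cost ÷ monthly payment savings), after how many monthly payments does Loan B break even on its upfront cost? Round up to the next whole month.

70 months

Loan A: monthly rate = 6.2%/12 = 0.0051667; payment = 125,000 × 0.0051667 / (1 − (1+0.0051667)^−240) = $910.02.
Loan B: at 5.95% the monthly rate is 0.0049583, so the payment is 125,000 × 0.0049583 / (1 − 1.0049583^−240) = $891.94.
Monthly savings = $910.02 − $891.94 = $18.08.
Break-even = $1,250.00 / $18.08 = 69.14 → 70 months.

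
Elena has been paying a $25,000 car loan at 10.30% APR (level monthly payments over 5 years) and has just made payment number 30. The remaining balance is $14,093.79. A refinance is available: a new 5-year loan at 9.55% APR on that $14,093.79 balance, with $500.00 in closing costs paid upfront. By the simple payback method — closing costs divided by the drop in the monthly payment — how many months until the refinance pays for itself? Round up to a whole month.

Current payment = 25,000 × 10.3%/12 / (1 − (1+0.0085833)^−60) = $534.87.
Refinanced payment = 14,093.79 × 0.0079583 / (1 − (1+0.0079583)^−60) = $296.34.
Monthly savings = $534.87 − $296.34 = $238.53.
Break-even = $500.00 / $238.53 = 2.10 → 3 months.

3 months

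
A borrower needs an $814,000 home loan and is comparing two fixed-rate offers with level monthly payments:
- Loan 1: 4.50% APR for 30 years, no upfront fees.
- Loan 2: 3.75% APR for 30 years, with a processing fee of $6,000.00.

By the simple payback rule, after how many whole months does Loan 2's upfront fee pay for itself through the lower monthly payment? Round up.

17 months

Loan 1: at 4.50% the monthly rate is 0.0037500, so the payment is 814,000 × 0.0037500 / (1 − 1.0037500^−360) = $4,124.42.
Loan 2: monthly rate = 3.75%/12 = 0.0031250; payment = 814,000 × 0.0031250 / (1 − (1+0.0031250)^−360) = $3,769.76.
Monthly savings = $4,124.42 − $3,769.76 = $354.66.
Break-even = $6,000.00 / $354.66 = 16.92 → 17 months.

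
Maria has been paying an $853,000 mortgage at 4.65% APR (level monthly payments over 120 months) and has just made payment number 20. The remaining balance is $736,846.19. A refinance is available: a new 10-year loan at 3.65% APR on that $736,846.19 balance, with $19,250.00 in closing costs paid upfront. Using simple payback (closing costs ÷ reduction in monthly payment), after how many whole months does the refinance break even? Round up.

13 months

Current payment = 853,000 × 4.65%/12 / (1 − (1+0.0038750)^−120) = $8,902.16.
Refinanced payment = 736,846.19 × 0.0030417 / (1 − (1+0.0030417)^−120) = $7,338.26.
Monthly savings = $8,902.16 − $7,338.26 = $1,563.90.
Break-even = $19,250.00 / $1,563.90 = 12.31 → 13 months.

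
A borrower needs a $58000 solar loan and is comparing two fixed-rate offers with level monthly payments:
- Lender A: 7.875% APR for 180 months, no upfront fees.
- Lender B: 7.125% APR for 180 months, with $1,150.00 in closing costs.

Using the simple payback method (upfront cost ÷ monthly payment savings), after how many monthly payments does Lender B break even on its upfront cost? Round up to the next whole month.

47 months

Lender A: at 7.875% the monthly rate is 0.0065625, so the payment is 58,000 × 0.0065625 / (1 − 1.0065625^−180) = $550.10.
Lender B: monthly rate = 7.125%/12 = 0.0059375; payment = 58,000 × 0.0059375 / (1 − (1+0.0059375)^−180) = $525.38.
Monthly savings = $550.10 − $525.38 = $24.72.
Break-even = $1,150.00 / $24.72 = 46.52 → 47 months.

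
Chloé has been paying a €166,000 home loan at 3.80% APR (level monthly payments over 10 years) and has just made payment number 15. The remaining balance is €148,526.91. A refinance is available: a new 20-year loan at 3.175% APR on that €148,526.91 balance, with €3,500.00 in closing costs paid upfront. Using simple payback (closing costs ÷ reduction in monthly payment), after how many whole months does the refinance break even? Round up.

Current payment = 166,000 × 3.8%/12 / (1 − (1+0.0031667)^−120) = €1,664.94.
Refinanced payment = 148,526.91 × 0.0026458 / (1 − (1+0.0026458)^−240) = €836.80.
Monthly savings = €1,664.94 − €836.80 = €828.14.
Break-even = €3,500.00 / €828.14 = 4.23 → 5 months.

5 months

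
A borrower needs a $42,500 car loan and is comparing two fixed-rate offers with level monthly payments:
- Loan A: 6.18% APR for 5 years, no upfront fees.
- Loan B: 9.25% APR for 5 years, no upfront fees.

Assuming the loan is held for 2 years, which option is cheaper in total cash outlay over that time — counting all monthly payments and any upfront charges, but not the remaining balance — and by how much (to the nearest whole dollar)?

Loan A: monthly rate = 6.18%/12 = 0.0051500; payment = 42,500 × 0.0051500 / (1 − (1+0.0051500)^−60) = $825.21.
Loan B: at 9.25% the monthly rate is 0.0077083, so the payment is 42,500 × 0.0077083 / (1 − 1.0077083^−60) = $887.40.
Over 24 months: Loan A costs 24 × $825.21 = $19,805.04; Loan B costs 24 × $887.40 = $21,297.60.
Loan A is cheaper by $21,297.60 − $19,805.04 = $1,492.56.

Loan A by $1,493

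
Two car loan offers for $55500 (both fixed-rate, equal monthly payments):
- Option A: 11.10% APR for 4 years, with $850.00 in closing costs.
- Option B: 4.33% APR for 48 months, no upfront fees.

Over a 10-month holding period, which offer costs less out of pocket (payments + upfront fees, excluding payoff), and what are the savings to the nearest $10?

Option A: monthly rate = 11.1%/12 = 0.0092500; payment = 55,500 × 0.0092500 / (1 − (1+0.0092500)^−48) = $1,437.12.
Option B: at 4.33% the monthly rate is 0.0036083, so the payment is 55,500 × 0.0036083 / (1 − 1.0036083^−48) = $1,261.35.
Over 10 months: Option A costs 10 × $1,437.12 + $850.00 = $15,221.20; Option B costs 10 × $1,261.35 = $12,613.50.
Option B is cheaper by $15,221.20 − $12,613.50 = $2,607.70.

Option B by $2,610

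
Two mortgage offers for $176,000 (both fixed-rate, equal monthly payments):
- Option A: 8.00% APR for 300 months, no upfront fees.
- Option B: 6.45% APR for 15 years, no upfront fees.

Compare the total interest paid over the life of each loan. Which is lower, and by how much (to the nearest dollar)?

Option A: monthly rate = 8%/12 = 0.0066667; payment = 176,000 × 0.0066667 / (1 − (1+0.0066667)^−300) = $1,358.40.
Total interest on Option A = 300 × $1,358.40 − $176,000 = $231,520.00.
Option B: monthly rate = 6.45%/12 = 0.0053750; payment = 176,000 × 0.0053750 / (1 − (1+0.0053750)^−180) = $1,528.32.
Total interest on Option B = 180 × $1,528.32 − $176,000 = $99,097.60.
Option B is lower by $132,422.40.

Option B by $132,422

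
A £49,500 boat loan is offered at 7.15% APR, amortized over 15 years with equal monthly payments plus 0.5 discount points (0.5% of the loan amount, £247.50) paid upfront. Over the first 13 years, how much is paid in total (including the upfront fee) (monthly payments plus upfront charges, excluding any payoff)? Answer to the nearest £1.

At 7.15% the monthly rate is 0.0059583, so the payment is 49,500 × 0.0059583 / (1 − 1.0059583^−180) = £449.08.
Total outlay = 156 × £449.08 + £247.50 = £70,303.98.

£70,304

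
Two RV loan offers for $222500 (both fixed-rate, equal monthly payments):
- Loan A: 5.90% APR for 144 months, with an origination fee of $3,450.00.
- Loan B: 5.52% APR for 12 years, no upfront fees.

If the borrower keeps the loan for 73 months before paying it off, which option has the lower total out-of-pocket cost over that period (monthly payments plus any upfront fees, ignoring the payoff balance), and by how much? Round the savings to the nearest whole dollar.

Loan B by $6,616

Loan A: at 5.90% the monthly rate is 0.0049167, so the payment is 222,500 × 0.0049167 / (1 − 1.0049167^−144) = $2,159.77.
Loan B: monthly rate = 5.52%/12 = 0.0046000; payment = 222,500 × 0.0046000 / (1 − (1+0.0046000)^−144) = $2,116.40.
Over 73 months: Loan A costs 73 × $2,159.77 + $3,450.00 = $161,113.21; Loan B costs 73 × $2,116.40 = $154,497.20.
Loan B is cheaper by $161,113.21 − $154,497.20 = $6,616.01.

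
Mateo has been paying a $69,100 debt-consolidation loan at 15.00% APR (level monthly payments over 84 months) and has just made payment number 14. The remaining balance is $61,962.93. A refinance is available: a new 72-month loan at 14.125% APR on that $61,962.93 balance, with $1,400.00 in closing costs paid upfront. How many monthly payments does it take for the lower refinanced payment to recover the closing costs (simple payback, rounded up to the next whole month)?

27 months

Current payment = 69,100 × 15%/12 / (1 − (1+0.0125000)^−84) = $1,333.41.
Refinanced payment = 61,962.93 × 0.0117708 / (1 − (1+0.0117708)^−72) = $1,280.94.
Monthly savings = $1,333.41 − $1,280.94 = $52.47.
Break-even = $1,400.00 / $52.47 = 26.68 → 27 months.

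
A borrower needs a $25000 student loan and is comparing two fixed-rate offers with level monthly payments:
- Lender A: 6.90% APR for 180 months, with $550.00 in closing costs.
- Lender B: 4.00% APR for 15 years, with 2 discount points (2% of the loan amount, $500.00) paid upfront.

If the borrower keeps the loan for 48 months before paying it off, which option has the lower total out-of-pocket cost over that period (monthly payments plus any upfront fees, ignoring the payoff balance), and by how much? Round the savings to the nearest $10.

Lender B by $1,890

Lender A: at 6.90% the monthly rate is 0.0057500, so the payment is 25,000 × 0.0057500 / (1 − 1.0057500^−180) = $223.31.
Lender B: monthly rate = 4%/12 = 0.0033333; payment = 25,000 × 0.0033333 / (1 − (1+0.0033333)^−180) = $184.92.
Over 48 months: Lender A costs 48 × $223.31 + $550.00 = $11,268.88; Lender B costs 48 × $184.92 + $500.00 = $9,376.16.
Lender B is cheaper by $11,268.88 − $9,376.16 = $1,892.72.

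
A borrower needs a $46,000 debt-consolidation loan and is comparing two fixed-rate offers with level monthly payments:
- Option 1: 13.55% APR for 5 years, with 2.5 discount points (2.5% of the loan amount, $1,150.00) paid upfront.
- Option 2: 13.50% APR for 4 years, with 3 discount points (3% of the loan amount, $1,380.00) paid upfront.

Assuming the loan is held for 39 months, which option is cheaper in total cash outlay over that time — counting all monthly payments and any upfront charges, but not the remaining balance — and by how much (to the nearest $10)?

Option 1: at 13.55% the monthly rate is 0.0112917, so the payment is 46,000 × 0.0112917 / (1 − 1.0112917^−60) = $1,059.64.
Option 2: at 13.50% the monthly rate is 0.0112500, so the payment is 46,000 × 0.0112500 / (1 − 1.0112500^−48) = $1,245.51.
Over 39 months: Option 1 costs 39 × $1,059.64 + $1,150.00 = $42,475.96; Option 2 costs 39 × $1,245.51 + $1,380.00 = $49,954.89.
Option 1 is cheaper by $49,954.89 − $42,475.96 = $7,478.93.

Option 1 by $7,480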